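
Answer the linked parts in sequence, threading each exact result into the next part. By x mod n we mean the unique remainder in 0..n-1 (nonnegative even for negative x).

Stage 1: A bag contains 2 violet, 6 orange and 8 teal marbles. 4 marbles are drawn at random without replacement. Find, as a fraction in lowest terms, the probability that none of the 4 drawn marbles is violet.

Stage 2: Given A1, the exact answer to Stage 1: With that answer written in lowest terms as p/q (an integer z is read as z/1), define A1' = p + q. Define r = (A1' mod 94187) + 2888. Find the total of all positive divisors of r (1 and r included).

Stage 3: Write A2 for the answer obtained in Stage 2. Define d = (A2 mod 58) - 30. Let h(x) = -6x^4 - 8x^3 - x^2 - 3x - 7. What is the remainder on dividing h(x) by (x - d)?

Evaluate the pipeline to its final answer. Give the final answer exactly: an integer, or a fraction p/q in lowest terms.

-360663

Stage 1: total draws C(16,4) = 1820; favorable C(14,4) = 1001; P = 11/20; answer 11/20
Stage 2: A1 = 11/20; threaded value p + q = 31; r = 2919; 2919 = 3 * 7 * 139; sigma = (1 + 3) * (1 + 7) * (1 + 139) = 4 * 8 * 140 = 4480; answer 4480
Stage 3: A2 = 4480; d = -16; remainder = value at the root: -6*(-16)^4 - 8*(-16)^3 - 1*(-16)^2 - 3*(-16)^1 - 7 = (-393216) + (32768) + (-256) + (48) + (-7) = -360663; answer -360663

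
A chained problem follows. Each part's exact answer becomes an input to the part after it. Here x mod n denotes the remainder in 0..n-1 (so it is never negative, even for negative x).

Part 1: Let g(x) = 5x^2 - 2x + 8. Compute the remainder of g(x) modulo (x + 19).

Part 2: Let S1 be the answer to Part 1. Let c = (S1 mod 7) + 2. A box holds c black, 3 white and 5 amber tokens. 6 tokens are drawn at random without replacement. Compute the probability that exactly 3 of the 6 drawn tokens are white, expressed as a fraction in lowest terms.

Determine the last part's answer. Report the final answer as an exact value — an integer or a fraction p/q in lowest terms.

Part 1: remainder = value at the root: 5*(-19)^2 - 2*(-19)^1 + 8 = (1805) + (38) + (8) = 1851; answer 1851
Part 2: S1 = 1851; c = 5; total draws C(13,6) = 1716; favorable C(3,3)*C(10,3) = 120; P = 10/143; answer 10/143

10/143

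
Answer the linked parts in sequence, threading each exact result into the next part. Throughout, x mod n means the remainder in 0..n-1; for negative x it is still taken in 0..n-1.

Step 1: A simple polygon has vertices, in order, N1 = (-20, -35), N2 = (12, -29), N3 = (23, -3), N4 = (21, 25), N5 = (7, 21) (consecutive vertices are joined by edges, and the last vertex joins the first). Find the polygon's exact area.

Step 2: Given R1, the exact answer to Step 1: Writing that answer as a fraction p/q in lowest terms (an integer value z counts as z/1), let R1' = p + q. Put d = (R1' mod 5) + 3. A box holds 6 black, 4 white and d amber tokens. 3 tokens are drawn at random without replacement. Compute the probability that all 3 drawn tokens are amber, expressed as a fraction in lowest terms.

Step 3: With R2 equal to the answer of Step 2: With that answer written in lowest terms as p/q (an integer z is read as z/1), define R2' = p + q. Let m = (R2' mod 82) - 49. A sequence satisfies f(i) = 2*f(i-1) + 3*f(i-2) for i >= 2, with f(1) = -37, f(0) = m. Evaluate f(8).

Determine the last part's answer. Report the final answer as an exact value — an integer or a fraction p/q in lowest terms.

Step 1: cross terms: (-20*-29 - 12*-35)=1000, (12*-3 - 23*-29)=631, (23*25 - 21*-3)=638, (21*21 - 7*25)=266, (7*-35 - -20*21)=175; twice the area = |2710| = 2710; area = 1355; answer 1355
Step 2: R1 = 1355; threaded value p + q = 1356; d = 4; total draws C(14,3) = 364; favorable C(4,3) = 4; P = 1/91; answer 1/91
Step 3: R2 = 1/91; threaded value p + q = 92; m = -39; f(2) = 2*(-37) + 3*(-39) = -191; iterating: f(2)=-191, f(3)=-493, f(4)=-1559, f(5)=-4597, f(6)=-13871, f(7)=-41533, f(8)=-124679; answer -124679

-124679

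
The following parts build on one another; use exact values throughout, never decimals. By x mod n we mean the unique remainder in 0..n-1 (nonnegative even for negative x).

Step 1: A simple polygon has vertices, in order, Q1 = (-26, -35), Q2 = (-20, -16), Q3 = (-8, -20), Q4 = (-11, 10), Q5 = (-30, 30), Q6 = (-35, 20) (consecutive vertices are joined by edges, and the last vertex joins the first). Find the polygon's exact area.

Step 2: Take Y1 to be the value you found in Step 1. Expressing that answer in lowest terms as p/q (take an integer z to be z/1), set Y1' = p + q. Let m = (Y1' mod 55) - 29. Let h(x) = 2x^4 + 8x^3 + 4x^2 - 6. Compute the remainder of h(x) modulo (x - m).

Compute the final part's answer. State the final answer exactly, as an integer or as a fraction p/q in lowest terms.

40408

Step 1: cross terms: (-26*-16 - -20*-35)=-284, (-20*-20 - -8*-16)=272, (-8*10 - -11*-20)=-300, (-11*30 - -30*10)=-30, (-30*20 - -35*30)=450, (-35*-35 - -26*20)=1745; twice the area = |1853| = 1853; area = 1853/2; answer 1853/2
Step 2: Y1 = 1853/2; threaded value p + q = 1855; m = 11; remainder = value at the root: 2*(11)^4 + 8*(11)^3 + 4*(11)^2 - 6 = (29282) + (10648) + (484) + (-6) = 40408; answer 40408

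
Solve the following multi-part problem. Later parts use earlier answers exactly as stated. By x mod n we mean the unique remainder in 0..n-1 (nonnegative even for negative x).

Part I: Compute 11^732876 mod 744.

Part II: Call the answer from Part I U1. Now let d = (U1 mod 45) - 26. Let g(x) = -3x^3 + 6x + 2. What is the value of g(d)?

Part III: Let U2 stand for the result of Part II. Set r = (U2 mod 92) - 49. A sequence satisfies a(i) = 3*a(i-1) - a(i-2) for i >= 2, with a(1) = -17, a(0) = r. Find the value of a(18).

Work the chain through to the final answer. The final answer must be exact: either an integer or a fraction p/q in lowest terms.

Part I: squarings mod 744: 11^1=11, 11^2=121, 11^4=505, 11^8=577, 11^16=361, 11^32=121, 11^64=505, 11^128=577, 11^256=361, 11^512=121, 11^1024=505, 11^2048=577, 11^4096=361, 11^8192=121, 11^16384=505, 11^32768=577, 11^65536=361, 11^131072=121, 11^262144=505, 11^524288=577; 11^732876 = 11^4 * 11^8 * 11^64 * 11^128 * 11^512 * 11^1024 * 11^2048 * 11^8192 * 11^65536 * 11^131072 * 11^524288 = 97 (mod 744); answer 97
Part II: U1 = 97; d = -19; -3*(-19)^3 + 6*(-19)^1 + 2 = (20577) + (-114) + (2) = 20465; answer 20465
Part III: U2 = 20465; r = -8; a(2) = 3*(-17) - 1*(-8) = -43; iterating: a(2)=-43, a(3)=-112, a(4)=-293, a(5)=-767, a(6)=-2008, a(7)=-5257, a(8)=-13763, a(9)=-36032, a(10)=-94333, a(11)=-246967, a(12)=-646568, a(13)=-1692737, a(14)=-4431643, a(15)=-11602192, a(16)=-30374933, a(17)=-79522607, a(18)=-208192888; answer -208192888

-208192888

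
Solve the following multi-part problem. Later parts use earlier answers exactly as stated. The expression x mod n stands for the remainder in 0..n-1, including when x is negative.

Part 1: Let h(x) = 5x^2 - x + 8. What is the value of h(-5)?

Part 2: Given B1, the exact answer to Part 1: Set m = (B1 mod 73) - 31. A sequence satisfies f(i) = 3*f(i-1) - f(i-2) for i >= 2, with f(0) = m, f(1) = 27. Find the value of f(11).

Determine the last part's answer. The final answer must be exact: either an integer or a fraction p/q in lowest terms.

248187

Part 1: 5*(-5)^2 - 1*(-5)^1 + 8 = (125) + (5) + (8) = 138; answer 138
Part 2: B1 = 138; m = 34; f(2) = 3*(27) - 1*(34) = 47; iterating: f(2)=47, f(3)=114, f(4)=295, f(5)=771, f(6)=2018, f(7)=5283, f(8)=13831, f(9)=36210, f(10)=94799, f(11)=248187; answer 248187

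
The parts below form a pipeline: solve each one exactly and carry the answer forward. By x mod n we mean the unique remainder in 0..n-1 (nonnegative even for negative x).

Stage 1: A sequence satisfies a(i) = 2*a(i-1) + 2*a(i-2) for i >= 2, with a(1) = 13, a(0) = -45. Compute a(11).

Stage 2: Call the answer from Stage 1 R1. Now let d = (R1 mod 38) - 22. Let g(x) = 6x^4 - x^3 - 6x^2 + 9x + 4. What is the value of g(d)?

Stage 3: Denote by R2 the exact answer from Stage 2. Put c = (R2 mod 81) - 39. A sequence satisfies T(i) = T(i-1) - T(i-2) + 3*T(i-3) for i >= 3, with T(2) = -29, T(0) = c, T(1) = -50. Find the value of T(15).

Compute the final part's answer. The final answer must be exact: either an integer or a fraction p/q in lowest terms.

-4242

Stage 1: a(2) = 2*(13) + 2*(-45) = -64; iterating: a(2)=-64, a(3)=-102, a(4)=-332, a(5)=-868, a(6)=-2400, a(7)=-6536, a(8)=-17872, a(9)=-48816, a(10)=-133376, a(11)=-364384; answer -364384
Stage 2: R1 = -364384; d = 14; 6*(14)^4 - 1*(14)^3 - 6*(14)^2 + 9*(14)^1 + 4 = (230496) + (-2744) + (-1176) + (126) + (4) = 226706; answer 226706
Stage 3: R2 = 226706; c = 29; T(3) = 1*(-29) - 1*(-50) + 3*(29) = 108; iterating: T(3)=108, T(4)=-13, T(5)=-208, T(6)=129, T(7)=298, T(8)=-455, T(9)=-366, T(10)=983, T(11)=-16, T(12)=-2097, T(13)=868, T(14)=2917, T(15)=-4242; answer -4242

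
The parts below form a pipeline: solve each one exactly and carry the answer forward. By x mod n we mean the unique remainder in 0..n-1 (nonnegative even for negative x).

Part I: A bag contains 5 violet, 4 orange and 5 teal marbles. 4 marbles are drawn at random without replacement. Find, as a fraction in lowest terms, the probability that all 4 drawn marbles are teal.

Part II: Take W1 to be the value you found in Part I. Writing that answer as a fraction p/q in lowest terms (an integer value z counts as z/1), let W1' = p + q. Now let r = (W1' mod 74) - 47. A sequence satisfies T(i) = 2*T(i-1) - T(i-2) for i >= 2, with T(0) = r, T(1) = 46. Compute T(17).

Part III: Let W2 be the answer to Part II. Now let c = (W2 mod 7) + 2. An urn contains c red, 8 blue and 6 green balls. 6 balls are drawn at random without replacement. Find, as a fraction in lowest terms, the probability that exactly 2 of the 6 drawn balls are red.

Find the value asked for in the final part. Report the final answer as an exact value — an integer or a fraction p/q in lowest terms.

Part I: total draws C(14,4) = 1001; favorable C(5,4) = 5; P = 5/1001; answer 5/1001
Part II: W1 = 5/1001; threaded value p + q = 1006; r = -3; T(2) = 2*(46) - 1*(-3) = 95; iterating: T(2)=95, T(3)=144, T(4)=193, T(5)=242, T(6)=291, T(7)=340, T(8)=389, T(9)=438, T(10)=487, T(11)=536, T(12)=585, T(13)=634, T(14)=683, T(15)=732, T(16)=781, T(17)=830; answer 830
Part III: W2 = 830; c = 6; total draws C(20,6) = 38760; favorable C(6,2)*C(14,4) = 15015; P = 1001/2584; answer 1001/2584

1001/2584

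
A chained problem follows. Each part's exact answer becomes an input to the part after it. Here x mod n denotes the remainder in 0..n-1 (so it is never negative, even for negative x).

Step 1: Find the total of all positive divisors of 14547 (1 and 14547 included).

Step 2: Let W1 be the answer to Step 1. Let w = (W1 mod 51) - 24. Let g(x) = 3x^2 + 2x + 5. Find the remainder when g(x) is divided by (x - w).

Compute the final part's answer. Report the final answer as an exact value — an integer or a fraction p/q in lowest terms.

325

Step 1: 14547 = 3 * 13 * 373; sigma = (1 + 3) * (1 + 13) * (1 + 373) = 4 * 14 * 374 = 20944; answer 20944
Step 2: W1 = 20944; w = 10; remainder = value at the root: 3*(10)^2 + 2*(10)^1 + 5 = (300) + (20) + (5) = 325; answer 325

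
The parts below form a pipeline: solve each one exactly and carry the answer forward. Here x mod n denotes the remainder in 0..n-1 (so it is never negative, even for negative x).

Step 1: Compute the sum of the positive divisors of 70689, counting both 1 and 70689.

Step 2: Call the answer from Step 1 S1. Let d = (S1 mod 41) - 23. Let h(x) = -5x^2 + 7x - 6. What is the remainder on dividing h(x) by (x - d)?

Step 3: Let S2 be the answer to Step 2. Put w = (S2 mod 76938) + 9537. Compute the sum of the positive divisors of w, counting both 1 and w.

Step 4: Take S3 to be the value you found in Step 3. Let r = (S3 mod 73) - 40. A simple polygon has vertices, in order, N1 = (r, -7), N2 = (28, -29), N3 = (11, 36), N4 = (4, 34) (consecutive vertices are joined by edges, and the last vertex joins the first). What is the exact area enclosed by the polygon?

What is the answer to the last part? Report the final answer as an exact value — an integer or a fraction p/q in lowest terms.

Step 1: 70689 = 3 * 23563; sigma = (1 + 3) * (1 + 23563) = 4 * 23564 = 94256; answer 94256
Step 2: S1 = 94256; d = 15; remainder = value at the root: -5*(15)^2 + 7*(15)^1 - 6 = (-1125) + (105) + (-6) = -1026; answer -1026
Step 3: S2 = -1026; w = 85449; 85449 = 3 * 7 * 13 * 313; sigma = (1 + 3) * (1 + 7) * (1 + 13) * (1 + 313) = 4 * 8 * 14 * 314 = 140672; answer 140672
Step 4: S3 = 140672; r = -39; cross terms: (-39*-29 - 28*-7)=1327, (28*36 - 11*-29)=1327, (11*34 - 4*36)=230, (4*-7 - -39*34)=1298; twice the area = |4182| = 4182; area = 2091; answer 2091

2091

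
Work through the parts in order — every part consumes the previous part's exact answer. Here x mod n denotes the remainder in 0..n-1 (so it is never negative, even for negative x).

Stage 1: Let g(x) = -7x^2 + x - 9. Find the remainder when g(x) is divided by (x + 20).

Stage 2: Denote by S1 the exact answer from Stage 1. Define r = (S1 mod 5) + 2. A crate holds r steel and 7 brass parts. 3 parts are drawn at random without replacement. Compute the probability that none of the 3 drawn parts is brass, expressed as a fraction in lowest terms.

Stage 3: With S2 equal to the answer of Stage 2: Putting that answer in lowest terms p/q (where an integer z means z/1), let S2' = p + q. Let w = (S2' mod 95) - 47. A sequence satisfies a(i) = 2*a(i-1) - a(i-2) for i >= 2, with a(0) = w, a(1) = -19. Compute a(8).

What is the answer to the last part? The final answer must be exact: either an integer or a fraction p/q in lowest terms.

-5

Stage 1: remainder = value at the root: -7*(-20)^2 + 1*(-20)^1 - 9 = (-2800) + (-20) + (-9) = -2829; answer -2829
Stage 2: S1 = -2829; r = 3; total draws C(10,3) = 120; favorable C(3,3) = 1; P = 1/120; answer 1/120
Stage 3: S2 = 1/120; threaded value p + q = 121; w = -21; a(2) = 2*(-19) - 1*(-21) = -17; iterating: a(2)=-17, a(3)=-15, a(4)=-13, a(5)=-11, a(6)=-9, a(7)=-7, a(8)=-5; answer -5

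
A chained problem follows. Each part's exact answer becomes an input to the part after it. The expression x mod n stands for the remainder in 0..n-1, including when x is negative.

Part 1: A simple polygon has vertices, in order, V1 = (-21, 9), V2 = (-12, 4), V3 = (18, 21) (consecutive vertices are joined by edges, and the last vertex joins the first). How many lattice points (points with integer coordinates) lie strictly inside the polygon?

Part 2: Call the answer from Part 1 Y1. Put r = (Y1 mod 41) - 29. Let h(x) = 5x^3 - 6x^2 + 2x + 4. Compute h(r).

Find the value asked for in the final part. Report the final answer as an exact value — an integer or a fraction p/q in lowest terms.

Part 1: cross terms: (-21*4 - -12*9)=24, (-12*21 - 18*4)=-324, (18*9 - -21*21)=603; twice the area = |303| = 303; area = 303/2; boundary points = 1 + 1 + 3 = 5; strictly interior points = area - boundary/2 + 1 = 150; answer 150
Part 2: Y1 = 150; r = -2; 5*(-2)^3 - 6*(-2)^2 + 2*(-2)^1 + 4 = (-40) + (-24) + (-4) + (4) = -64; answer -64

-64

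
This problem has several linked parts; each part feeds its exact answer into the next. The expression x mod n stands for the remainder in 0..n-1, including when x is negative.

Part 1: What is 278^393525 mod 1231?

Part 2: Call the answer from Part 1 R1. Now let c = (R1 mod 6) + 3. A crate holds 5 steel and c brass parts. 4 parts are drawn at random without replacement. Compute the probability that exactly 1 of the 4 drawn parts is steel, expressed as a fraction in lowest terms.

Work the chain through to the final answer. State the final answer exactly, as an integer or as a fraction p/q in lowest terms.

5/21

Part 1: squarings mod 1231: 278^1=278, 278^2=962, 278^4=963, 278^8=426, 278^16=519, 278^32=1003, 278^64=282, 278^128=740, 278^256=1036, 278^512=1095, 278^1024=31, 278^2048=961, 278^4096=271, 278^8192=812, 278^16384=759, 278^32768=1204, 278^65536=729, 278^131072=880, 278^262144=101; 278^393525 = 278^1 * 278^4 * 278^16 * 278^32 * 278^256 * 278^131072 * 278^262144 = 362 (mod 1231); answer 362
Part 2: R1 = 362; c = 5; total draws C(10,4) = 210; favorable C(5,1)*C(5,3) = 50; P = 5/21; answer 5/21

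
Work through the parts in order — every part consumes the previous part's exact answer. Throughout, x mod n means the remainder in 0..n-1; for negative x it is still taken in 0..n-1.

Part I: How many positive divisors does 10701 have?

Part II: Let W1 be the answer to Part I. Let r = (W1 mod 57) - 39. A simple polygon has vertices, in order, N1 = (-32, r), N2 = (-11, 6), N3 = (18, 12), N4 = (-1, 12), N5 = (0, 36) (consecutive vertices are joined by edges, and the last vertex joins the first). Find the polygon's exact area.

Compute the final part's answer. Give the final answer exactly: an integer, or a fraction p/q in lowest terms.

Part I: 10701 = 3^2 * 29 * 41; number of divisors = (2+1) * (1+1) * (1+1) = 12; answer 12
Part II: W1 = 12; r = -27; cross terms: (-32*6 - -11*-27)=-489, (-11*12 - 18*6)=-240, (18*12 - -1*12)=228, (-1*36 - 0*12)=-36, (0*-27 - -32*36)=1152; twice the area = |615| = 615; area = 615/2; answer 615/2

615/2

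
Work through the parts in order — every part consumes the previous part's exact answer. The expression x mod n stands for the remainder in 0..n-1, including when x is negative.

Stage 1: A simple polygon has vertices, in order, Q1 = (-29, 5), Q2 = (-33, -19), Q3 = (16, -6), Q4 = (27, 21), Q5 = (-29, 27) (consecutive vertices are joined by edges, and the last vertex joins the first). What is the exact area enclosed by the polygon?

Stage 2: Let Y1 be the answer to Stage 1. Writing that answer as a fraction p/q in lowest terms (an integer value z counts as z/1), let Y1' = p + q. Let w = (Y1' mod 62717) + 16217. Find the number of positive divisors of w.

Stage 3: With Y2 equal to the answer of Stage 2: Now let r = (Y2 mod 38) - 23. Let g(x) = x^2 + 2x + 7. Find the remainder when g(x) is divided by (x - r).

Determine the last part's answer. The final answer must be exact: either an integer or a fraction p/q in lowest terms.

Stage 1: cross terms: (-29*-19 - -33*5)=716, (-33*-6 - 16*-19)=502, (16*21 - 27*-6)=498, (27*27 - -29*21)=1338, (-29*5 - -29*27)=638; twice the area = |3692| = 3692; area = 1846; answer 1846
Stage 2: Y1 = 1846; threaded value p + q = 1847; w = 18064; 18064 = 2^4 * 1129; number of divisors = (4+1) * (1+1) = 10; answer 10
Stage 3: Y2 = 10; r = -13; remainder = value at the root: 1*(-13)^2 + 2*(-13)^1 + 7 = (169) + (-26) + (7) = 150; answer 150

150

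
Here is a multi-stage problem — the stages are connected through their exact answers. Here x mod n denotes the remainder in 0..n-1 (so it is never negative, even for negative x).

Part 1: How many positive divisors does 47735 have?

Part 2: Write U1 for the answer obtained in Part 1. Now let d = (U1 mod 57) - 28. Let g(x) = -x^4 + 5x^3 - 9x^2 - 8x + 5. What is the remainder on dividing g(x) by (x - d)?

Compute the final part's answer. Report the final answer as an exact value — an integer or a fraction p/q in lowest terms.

-405883

Part 1: 47735 = 5 * 9547; number of divisors = (1+1) * (1+1) = 4; answer 4
Part 2: U1 = 4; d = -24; remainder = value at the root: -1*(-24)^4 + 5*(-24)^3 - 9*(-24)^2 - 8*(-24)^1 + 5 = (-331776) + (-69120) + (-5184) + (192) + (5) = -405883; answer -405883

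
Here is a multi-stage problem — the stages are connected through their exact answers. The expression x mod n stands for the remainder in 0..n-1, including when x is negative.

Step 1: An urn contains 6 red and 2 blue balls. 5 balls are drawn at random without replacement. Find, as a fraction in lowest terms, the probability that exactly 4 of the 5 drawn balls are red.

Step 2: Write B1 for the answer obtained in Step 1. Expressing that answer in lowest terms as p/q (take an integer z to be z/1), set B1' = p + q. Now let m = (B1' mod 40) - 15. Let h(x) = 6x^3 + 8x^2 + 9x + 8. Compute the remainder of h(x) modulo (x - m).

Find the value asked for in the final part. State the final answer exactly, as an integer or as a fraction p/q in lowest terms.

Step 1: total draws C(8,5) = 56; favorable C(6,4)*C(2,1) = 30; P = 15/28; answer 15/28
Step 2: B1 = 15/28; threaded value p + q = 43; m = -12; remainder = value at the root: 6*(-12)^3 + 8*(-12)^2 + 9*(-12)^1 + 8 = (-10368) + (1152) + (-108) + (8) = -9316; answer -9316

-9316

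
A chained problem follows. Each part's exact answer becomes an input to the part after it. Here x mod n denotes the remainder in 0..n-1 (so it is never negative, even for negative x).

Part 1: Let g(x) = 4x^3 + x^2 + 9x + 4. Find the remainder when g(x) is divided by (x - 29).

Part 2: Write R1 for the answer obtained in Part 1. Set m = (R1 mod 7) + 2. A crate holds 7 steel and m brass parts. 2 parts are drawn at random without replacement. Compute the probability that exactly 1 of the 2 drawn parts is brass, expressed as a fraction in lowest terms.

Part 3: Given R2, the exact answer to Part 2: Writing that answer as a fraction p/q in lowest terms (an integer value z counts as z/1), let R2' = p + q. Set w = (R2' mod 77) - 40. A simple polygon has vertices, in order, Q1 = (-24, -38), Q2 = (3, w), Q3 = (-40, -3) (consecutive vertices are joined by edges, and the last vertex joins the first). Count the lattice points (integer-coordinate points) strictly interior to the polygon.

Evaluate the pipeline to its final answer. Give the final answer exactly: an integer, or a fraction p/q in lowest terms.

Part 1: remainder = value at the root: 4*(29)^3 + 1*(29)^2 + 9*(29)^1 + 4 = (97556) + (841) + (261) + (4) = 98662; answer 98662
Part 2: R1 = 98662; m = 6; total draws C(13,2) = 78; favorable C(6,1)*C(7,1) = 42; P = 7/13; answer 7/13
Part 3: R2 = 7/13; threaded value p + q = 20; w = -20; cross terms: (-24*-20 - 3*-38)=594, (3*-3 - -40*-20)=-809, (-40*-38 - -24*-3)=1448; twice the area = |1233| = 1233; area = 1233/2; boundary points = 9 + 1 + 1 = 11; strictly interior points = area - boundary/2 + 1 = 612; answer 612

612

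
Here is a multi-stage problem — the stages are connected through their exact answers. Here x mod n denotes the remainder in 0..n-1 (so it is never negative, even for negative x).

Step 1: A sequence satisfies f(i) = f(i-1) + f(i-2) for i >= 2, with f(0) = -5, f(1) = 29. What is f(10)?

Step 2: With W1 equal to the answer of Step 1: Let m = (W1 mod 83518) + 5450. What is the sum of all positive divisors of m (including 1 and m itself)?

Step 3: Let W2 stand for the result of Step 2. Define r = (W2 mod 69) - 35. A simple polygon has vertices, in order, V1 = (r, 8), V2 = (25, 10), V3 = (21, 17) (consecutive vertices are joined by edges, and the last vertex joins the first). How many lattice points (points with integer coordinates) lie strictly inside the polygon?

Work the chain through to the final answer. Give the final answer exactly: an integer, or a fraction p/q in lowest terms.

14

Step 1: f(2) = 1*(29) + 1*(-5) = 24; iterating: f(2)=24, f(3)=53, f(4)=77, f(5)=130, f(6)=207, f(7)=337, f(8)=544, f(9)=881, f(10)=1425; answer 1425
Step 2: W1 = 1425; m = 6875; 6875 = 5^4 * 11; sigma = (1 + 5 + 25 + 125 + 625) * (1 + 11) = 781 * 12 = 9372; answer 9372
Step 3: W2 = 9372; r = 22; cross terms: (22*10 - 25*8)=20, (25*17 - 21*10)=215, (21*8 - 22*17)=-206; twice the area = |29| = 29; area = 29/2; boundary points = 1 + 1 + 1 = 3; strictly interior points = area - boundary/2 + 1 = 14; answer 14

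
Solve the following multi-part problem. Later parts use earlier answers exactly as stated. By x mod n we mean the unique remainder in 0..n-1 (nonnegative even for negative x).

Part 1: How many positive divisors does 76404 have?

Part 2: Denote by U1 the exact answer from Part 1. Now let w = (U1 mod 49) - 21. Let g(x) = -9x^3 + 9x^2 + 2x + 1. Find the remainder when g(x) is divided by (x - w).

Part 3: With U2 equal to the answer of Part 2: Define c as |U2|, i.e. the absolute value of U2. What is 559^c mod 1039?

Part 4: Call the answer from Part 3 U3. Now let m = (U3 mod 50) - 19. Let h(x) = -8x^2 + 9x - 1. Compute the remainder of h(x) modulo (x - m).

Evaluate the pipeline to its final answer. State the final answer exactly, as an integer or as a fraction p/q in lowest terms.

Part 1: 76404 = 2^2 * 3 * 6367; number of divisors = (2+1) * (1+1) * (1+1) = 12; answer 12
Part 2: U1 = 12; w = -9; remainder = value at the root: -9*(-9)^3 + 9*(-9)^2 + 2*(-9)^1 + 1 = (6561) + (729) + (-18) + (1) = 7273; answer 7273
Part 3: U2 = 7273; c = 7273; squarings mod 1039: 559^1=559, 559^2=781, 559^4=68, 559^8=468, 559^16=834, 559^32=465, 559^64=113, 559^128=301, 559^256=208, 559^512=665, 559^1024=650, 559^2048=666, 559^4096=942; 559^7273 = 559^1 * 559^8 * 559^32 * 559^64 * 559^1024 * 559^2048 * 559^4096 = 25 (mod 1039); answer 25
Part 4: U3 = 25; m = 6; remainder = value at the root: -8*(6)^2 + 9*(6)^1 - 1 = (-288) + (54) + (-1) = -235; answer -235

-235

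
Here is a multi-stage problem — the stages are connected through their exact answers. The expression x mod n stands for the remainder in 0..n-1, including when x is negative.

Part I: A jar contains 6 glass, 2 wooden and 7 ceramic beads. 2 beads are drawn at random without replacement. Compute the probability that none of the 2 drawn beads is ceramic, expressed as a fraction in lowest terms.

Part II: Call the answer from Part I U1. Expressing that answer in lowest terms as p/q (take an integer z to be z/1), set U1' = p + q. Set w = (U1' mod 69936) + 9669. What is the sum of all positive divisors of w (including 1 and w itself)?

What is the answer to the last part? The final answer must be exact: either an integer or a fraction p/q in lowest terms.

20880

Part I: total draws C(15,2) = 105; favorable C(8,2) = 28; P = 4/15; answer 4/15
Part II: U1 = 4/15; threaded value p + q = 19; w = 9688; 9688 = 2^3 * 7 * 173; sigma = (1 + 2 + 4 + 8) * (1 + 7) * (1 + 173) = 15 * 8 * 174 = 20880; answer 20880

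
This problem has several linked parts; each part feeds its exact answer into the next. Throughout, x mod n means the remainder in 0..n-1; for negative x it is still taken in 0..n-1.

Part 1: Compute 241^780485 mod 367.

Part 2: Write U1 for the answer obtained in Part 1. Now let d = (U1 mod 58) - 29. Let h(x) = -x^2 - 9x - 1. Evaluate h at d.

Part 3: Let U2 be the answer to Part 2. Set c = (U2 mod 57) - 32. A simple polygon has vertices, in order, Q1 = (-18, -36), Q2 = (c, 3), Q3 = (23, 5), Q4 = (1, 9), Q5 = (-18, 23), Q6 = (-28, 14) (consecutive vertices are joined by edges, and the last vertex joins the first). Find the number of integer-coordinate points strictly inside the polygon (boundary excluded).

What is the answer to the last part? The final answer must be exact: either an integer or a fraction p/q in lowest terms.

Part 1: squarings mod 367: 241^1=241, 241^2=95, 241^4=217, 241^8=113, 241^16=291, 241^32=271, 241^64=41, 241^128=213, 241^256=228, 241^512=237, 241^1024=18, 241^2048=324, 241^4096=14, 241^8192=196, 241^16384=248, 241^32768=215, 241^65536=350, 241^131072=289, 241^262144=212, 241^524288=170; 241^780485 = 241^1 * 241^4 * 241^64 * 241^128 * 241^2048 * 241^8192 * 241^16384 * 241^32768 * 241^65536 * 241^131072 * 241^524288 = 363 (mod 367); answer 363
Part 2: U1 = 363; d = -14; -1*(-14)^2 - 9*(-14)^1 - 1 = (-196) + (126) + (-1) = -71; answer -71
Part 3: U2 = -71; c = 11; cross terms: (-18*3 - 11*-36)=342, (11*5 - 23*3)=-14, (23*9 - 1*5)=202, (1*23 - -18*9)=185, (-18*14 - -28*23)=392, (-28*-36 - -18*14)=1260; twice the area = |2367| = 2367; area = 2367/2; boundary points = 1 + 2 + 2 + 1 + 1 + 10 = 17; strictly interior points = area - boundary/2 + 1 = 1176; answer 1176

1176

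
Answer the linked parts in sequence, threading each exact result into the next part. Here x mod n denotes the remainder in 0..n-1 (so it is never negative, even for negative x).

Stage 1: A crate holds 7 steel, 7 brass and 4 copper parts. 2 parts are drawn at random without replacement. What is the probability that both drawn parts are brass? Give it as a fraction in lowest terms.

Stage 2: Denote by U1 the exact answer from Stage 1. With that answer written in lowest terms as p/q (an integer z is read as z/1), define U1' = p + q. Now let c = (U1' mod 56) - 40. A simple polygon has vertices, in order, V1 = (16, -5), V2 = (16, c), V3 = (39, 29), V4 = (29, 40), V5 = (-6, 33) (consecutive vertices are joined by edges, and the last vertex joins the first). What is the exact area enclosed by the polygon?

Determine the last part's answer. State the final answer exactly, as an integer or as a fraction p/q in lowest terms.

Stage 1: total draws C(18,2) = 153; favorable C(7,2) = 21; P = 7/51; answer 7/51
Stage 2: U1 = 7/51; threaded value p + q = 58; c = -38; cross terms: (16*-38 - 16*-5)=-528, (16*29 - 39*-38)=1946, (39*40 - 29*29)=719, (29*33 - -6*40)=1197, (-6*-5 - 16*33)=-498; twice the area = |2836| = 2836; area = 1418; answer 1418

1418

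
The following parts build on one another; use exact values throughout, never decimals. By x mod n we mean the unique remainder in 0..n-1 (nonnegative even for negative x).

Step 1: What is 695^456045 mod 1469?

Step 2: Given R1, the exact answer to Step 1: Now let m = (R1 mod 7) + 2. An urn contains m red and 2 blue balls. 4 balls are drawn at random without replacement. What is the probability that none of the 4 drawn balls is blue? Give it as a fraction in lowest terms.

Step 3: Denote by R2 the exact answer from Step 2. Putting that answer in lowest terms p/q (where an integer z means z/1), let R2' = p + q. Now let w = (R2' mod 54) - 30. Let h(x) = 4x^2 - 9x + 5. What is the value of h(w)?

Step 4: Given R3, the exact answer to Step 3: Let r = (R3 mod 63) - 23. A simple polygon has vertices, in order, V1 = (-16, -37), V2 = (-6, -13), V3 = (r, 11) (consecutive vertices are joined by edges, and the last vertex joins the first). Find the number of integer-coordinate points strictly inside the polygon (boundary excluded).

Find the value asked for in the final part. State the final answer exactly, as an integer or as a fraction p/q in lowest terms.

Step 1: squarings mod 1469: 695^1=695, 695^2=1193, 695^4=1257, 695^8=874, 695^16=1465, 695^32=16, 695^64=256, 695^128=900, 695^256=581, 695^512=1160, 695^1024=1465, 695^2048=16, 695^4096=256, 695^8192=900, 695^16384=581, 695^32768=1160, 695^65536=1465, 695^131072=16, 695^262144=256; 695^456045 = 695^1 * 695^4 * 695^8 * 695^32 * 695^64 * 695^256 * 695^1024 * 695^4096 * 695^8192 * 695^16384 * 695^32768 * 695^131072 * 695^262144 = 486 (mod 1469); answer 486
Step 2: R1 = 486; m = 5; total draws C(7,4) = 35; favorable C(5,4) = 5; P = 1/7; answer 1/7
Step 3: R2 = 1/7; threaded value p + q = 8; w = -22; 4*(-22)^2 - 9*(-22)^1 + 5 = (1936) + (198) + (5) = 2139; answer 2139
Step 4: R3 = 2139; r = 37; cross terms: (-16*-13 - -6*-37)=-14, (-6*11 - 37*-13)=415, (37*-37 - -16*11)=-1193; twice the area = |-792| = 792; area = 396; boundary points = 2 + 1 + 1 = 4; strictly interior points = area - boundary/2 + 1 = 395; answer 395

395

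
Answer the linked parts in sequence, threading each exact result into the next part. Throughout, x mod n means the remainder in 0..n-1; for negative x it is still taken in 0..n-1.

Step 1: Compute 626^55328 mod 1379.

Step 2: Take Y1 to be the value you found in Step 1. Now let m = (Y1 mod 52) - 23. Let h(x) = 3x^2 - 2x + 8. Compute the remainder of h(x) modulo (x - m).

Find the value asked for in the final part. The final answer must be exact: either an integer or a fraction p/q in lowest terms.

64

Step 1: squarings mod 1379: 626^1=626, 626^2=240, 626^4=1061, 626^8=457, 626^16=620, 626^32=1038, 626^64=445, 626^128=828, 626^256=221, 626^512=576, 626^1024=816, 626^2048=1178, 626^4096=410, 626^8192=1241, 626^16384=1117, 626^32768=1073; 626^55328 = 626^32 * 626^2048 * 626^4096 * 626^16384 * 626^32768 = 695 (mod 1379); answer 695
Step 2: Y1 = 695; m = -4; remainder = value at the root: 3*(-4)^2 - 2*(-4)^1 + 8 = (48) + (8) + (8) = 64; answer 64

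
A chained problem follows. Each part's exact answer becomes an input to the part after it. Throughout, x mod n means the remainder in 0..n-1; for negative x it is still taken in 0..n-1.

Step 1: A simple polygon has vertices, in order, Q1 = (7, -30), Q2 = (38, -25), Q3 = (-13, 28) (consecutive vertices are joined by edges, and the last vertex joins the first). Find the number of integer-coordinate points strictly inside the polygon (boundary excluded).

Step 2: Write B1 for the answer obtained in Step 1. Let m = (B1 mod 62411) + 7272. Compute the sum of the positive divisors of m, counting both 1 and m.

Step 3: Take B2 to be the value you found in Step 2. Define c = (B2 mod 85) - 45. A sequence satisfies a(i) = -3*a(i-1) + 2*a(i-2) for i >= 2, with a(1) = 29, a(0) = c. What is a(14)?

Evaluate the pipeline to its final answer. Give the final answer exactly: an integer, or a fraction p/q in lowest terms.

-234909841

Step 1: cross terms: (7*-25 - 38*-30)=965, (38*28 - -13*-25)=739, (-13*-30 - 7*28)=194; twice the area = |1898| = 1898; area = 949; boundary points = 1 + 1 + 2 = 4; strictly interior points = area - boundary/2 + 1 = 948; answer 948
Step 2: B1 = 948; m = 8220; 8220 = 2^2 * 3 * 5 * 137; sigma = (1 + 2 + 4) * (1 + 3) * (1 + 5) * (1 + 137) = 7 * 4 * 6 * 138 = 23184; answer 23184
Step 3: B2 = 23184; c = 19; a(2) = -3*(29) + 2*(19) = -49; iterating: a(2)=-49, a(3)=205, a(4)=-713, a(5)=2549, a(6)=-9073, a(7)=32317, a(8)=-115097, a(9)=409925, a(10)=-1459969, a(11)=5199757, a(12)=-18519209, a(13)=65957141, a(14)=-234909841; answer -234909841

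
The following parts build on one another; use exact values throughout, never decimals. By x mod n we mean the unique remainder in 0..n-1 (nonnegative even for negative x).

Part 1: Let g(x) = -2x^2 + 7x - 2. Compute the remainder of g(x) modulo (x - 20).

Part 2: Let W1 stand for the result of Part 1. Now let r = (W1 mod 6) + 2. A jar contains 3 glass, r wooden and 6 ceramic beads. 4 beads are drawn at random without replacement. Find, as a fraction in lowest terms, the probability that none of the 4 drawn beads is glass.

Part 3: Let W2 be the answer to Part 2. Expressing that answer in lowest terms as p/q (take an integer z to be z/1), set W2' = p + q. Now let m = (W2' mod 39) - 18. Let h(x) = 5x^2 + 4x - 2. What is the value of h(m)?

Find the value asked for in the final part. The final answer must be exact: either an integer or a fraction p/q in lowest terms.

559

Part 1: remainder = value at the root: -2*(20)^2 + 7*(20)^1 - 2 = (-800) + (140) + (-2) = -662; answer -662
Part 2: W1 = -662; r = 6; total draws C(15,4) = 1365; favorable C(12,4) = 495; P = 33/91; answer 33/91
Part 3: W2 = 33/91; threaded value p + q = 124; m = -11; 5*(-11)^2 + 4*(-11)^1 - 2 = (605) + (-44) + (-2) = 559; answer 559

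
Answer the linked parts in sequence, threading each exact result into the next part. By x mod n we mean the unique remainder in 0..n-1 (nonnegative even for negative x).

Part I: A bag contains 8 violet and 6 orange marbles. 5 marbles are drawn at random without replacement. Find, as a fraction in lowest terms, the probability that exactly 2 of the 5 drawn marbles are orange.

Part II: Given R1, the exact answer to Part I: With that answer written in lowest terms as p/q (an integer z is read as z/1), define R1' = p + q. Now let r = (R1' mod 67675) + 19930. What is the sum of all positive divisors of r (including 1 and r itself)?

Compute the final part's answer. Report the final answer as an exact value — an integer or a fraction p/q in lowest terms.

Part I: total draws C(14,5) = 2002; favorable C(6,2)*C(8,3) = 840; P = 60/143; answer 60/143
Part II: R1 = 60/143; threaded value p + q = 203; r = 20133; 20133 = 3^2 * 2237; sigma = (1 + 3 + 9) * (1 + 2237) = 13 * 2238 = 29094; answer 29094

29094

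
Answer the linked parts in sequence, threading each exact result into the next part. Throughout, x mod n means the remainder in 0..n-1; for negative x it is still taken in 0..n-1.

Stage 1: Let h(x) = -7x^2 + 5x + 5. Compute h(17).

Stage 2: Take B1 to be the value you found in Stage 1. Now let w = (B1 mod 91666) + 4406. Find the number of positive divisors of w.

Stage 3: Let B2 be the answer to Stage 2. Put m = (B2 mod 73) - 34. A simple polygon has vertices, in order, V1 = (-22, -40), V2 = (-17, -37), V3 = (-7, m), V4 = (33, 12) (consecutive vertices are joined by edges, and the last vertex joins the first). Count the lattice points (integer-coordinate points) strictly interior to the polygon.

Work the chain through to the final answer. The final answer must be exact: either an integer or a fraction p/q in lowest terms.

116

Stage 1: -7*(17)^2 + 5*(17)^1 + 5 = (-2023) + (85) + (5) = -1933; answer -1933
Stage 2: B1 = -1933; w = 94139; 94139 = 23 * 4093; number of divisors = (1+1) * (1+1) = 4; answer 4
Stage 3: B2 = 4; m = -30; cross terms: (-22*-37 - -17*-40)=134, (-17*-30 - -7*-37)=251, (-7*12 - 33*-30)=906, (33*-40 - -22*12)=-1056; twice the area = |235| = 235; area = 235/2; boundary points = 1 + 1 + 2 + 1 = 5; strictly interior points = area - boundary/2 + 1 = 116; answer 116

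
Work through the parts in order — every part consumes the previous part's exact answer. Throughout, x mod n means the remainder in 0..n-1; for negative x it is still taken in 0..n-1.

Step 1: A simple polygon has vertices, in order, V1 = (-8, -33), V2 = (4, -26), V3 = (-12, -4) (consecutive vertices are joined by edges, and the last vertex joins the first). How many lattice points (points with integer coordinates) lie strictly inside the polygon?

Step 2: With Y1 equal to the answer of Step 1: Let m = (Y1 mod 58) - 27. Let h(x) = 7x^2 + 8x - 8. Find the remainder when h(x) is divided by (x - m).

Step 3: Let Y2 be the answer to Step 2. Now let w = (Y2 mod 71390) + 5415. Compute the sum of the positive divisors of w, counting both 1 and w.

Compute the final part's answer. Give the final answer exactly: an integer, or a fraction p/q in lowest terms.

6840

Step 1: cross terms: (-8*-26 - 4*-33)=340, (4*-4 - -12*-26)=-328, (-12*-33 - -8*-4)=364; twice the area = |376| = 376; area = 188; boundary points = 1 + 2 + 1 = 4; strictly interior points = area - boundary/2 + 1 = 187; answer 187
Step 2: Y1 = 187; m = -14; remainder = value at the root: 7*(-14)^2 + 8*(-14)^1 - 8 = (1372) + (-112) + (-8) = 1252; answer 1252
Step 3: Y2 = 1252; w = 6667; 6667 = 59 * 113; sigma = (1 + 59) * (1 + 113) = 60 * 114 = 6840; answer 6840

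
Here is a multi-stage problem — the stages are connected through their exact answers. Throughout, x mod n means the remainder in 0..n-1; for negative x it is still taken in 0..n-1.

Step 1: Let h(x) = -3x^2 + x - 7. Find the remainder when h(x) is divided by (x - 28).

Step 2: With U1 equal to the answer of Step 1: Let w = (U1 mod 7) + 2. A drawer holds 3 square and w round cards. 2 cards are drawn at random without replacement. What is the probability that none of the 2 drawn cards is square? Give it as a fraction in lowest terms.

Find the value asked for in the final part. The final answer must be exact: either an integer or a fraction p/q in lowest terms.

Step 1: remainder = value at the root: -3*(28)^2 + 1*(28)^1 - 7 = (-2352) + (28) + (-7) = -2331; answer -2331
Step 2: U1 = -2331; w = 2; total draws C(5,2) = 10; favorable C(2,2) = 1; P = 1/10; answer 1/10

1/10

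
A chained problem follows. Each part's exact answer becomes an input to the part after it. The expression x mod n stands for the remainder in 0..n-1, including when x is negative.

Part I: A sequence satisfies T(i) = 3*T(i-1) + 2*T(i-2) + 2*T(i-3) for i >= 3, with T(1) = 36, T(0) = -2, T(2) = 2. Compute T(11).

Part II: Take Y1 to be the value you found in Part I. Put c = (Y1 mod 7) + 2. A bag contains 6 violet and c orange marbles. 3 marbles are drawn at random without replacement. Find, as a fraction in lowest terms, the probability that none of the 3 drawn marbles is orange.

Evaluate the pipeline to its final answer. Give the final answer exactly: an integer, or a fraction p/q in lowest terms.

Part I: T(3) = 3*(2) + 2*(36) + 2*(-2) = 74; iterating: T(3)=74, T(4)=298, T(5)=1046, T(6)=3882, T(7)=14334, T(8)=52858, T(9)=195006, T(10)=719402, T(11)=2653934; answer 2653934
Part II: Y1 = 2653934; c = 5; total draws C(11,3) = 165; favorable C(6,3) = 20; P = 4/33; answer 4/33

4/33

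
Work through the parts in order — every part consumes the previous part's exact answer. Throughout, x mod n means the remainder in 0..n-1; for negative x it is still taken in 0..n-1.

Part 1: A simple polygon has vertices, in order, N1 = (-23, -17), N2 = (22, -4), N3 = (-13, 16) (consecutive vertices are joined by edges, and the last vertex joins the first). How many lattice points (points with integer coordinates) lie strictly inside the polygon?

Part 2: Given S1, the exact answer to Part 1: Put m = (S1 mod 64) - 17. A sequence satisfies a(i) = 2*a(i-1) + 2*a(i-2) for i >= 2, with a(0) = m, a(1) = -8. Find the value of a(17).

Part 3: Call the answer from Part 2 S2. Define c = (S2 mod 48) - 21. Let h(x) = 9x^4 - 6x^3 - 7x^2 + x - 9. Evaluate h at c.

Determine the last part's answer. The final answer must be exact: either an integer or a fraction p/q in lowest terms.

Part 1: cross terms: (-23*-4 - 22*-17)=466, (22*16 - -13*-4)=300, (-13*-17 - -23*16)=589; twice the area = |1355| = 1355; area = 1355/2; boundary points = 1 + 5 + 1 = 7; strictly interior points = area - boundary/2 + 1 = 675; answer 675
Part 2: S1 = 675; m = 18; a(2) = 2*(-8) + 2*(18) = 20; iterating: a(2)=20, a(3)=24, a(4)=88, a(5)=224, a(6)=624, a(7)=1696, a(8)=4640, a(9)=12672, a(10)=34624, a(11)=94592, a(12)=258432, a(13)=706048, a(14)=1928960, a(15)=5270016, a(16)=14397952, a(17)=39335936; answer 39335936
Part 3: S2 = 39335936; c = 11; 9*(11)^4 - 6*(11)^3 - 7*(11)^2 + 1*(11)^1 - 9 = (131769) + (-7986) + (-847) + (11) + (-9) = 122938; answer 122938

122938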